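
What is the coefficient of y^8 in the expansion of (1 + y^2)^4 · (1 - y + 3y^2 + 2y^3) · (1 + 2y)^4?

(1 + y^2)^4 has coefficients 1,0,4,0,6,0,4,0,1 for degrees 0…8.
(1 - y + 3y^2 + 2y^3) has coefficients 1,-1,3,2,0,0,0,0,0 for degrees 0…8.
Finally multiplying by (1 + 2y)^4, the product of all factors after the first has coefficients 1,7,19,34,72,128,112,32,0 for degrees 0…8.
[y^8] = 1·0 + 4·112 + 6·72 + 4·19 + 1·1 = 957.

957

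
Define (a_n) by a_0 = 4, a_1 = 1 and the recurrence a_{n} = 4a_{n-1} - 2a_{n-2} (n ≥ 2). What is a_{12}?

The ordinary generating function has denominator 1 - 4z + 2z^2.
Iterating the recurrence: a_0,…,a_{12} = 4, 1, -4, -18, -64, -220, -752, -2568, -8768, -29936, -102208, -348960, -1191424.

-1191424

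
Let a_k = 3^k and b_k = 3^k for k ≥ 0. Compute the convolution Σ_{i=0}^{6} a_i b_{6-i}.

This is [x^6] in the product of the two ordinary generating functions.
Σ = 1·729 + 3·243 + 9·81 + 27·27 + 81·9 + 243·3 + 729·1 = 5103.

5103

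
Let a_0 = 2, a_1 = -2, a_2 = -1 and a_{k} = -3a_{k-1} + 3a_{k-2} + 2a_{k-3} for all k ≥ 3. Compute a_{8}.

-1609

The ordinary generating function has denominator 1 + 3y - 3y^2 - 2y^3.
Iterating the recurrence: a_0,…,a_{8} = 2, -2, -1, 1, -10, 31, -121, 436, -1609.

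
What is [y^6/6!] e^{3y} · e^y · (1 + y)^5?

220096

The EGF product rule gives c_6 = Σ_{k_1+k_2+k_3=6} C(6; k_1,k_2,k_3) · ∏ g_i(k_i), where e^{3y} gives (3)^k; e^y gives (1)^k; (1+y)^5 gives the falling factorial (5)_k.
g_1(k) for k = 0…6: 1, 3, 9, 27, 81, 243, 729.
g_2(k) for k = 0…6: 1, 1, 1, 1, 1, 1, 1.
g_3(k) for k = 0…6: 1, 5, 20, 60, 120, 120, 0.
First combine the last two factors: h(k) = Σ_j C(k,j)·g_2(j)·g_3(k−j) for k = 0…6: 1, 6, 31, 136, 501, 1546, 4051.
c_6 = Σ_k C(6,k)·g_1(k)·h(6−k) = 1·1·4051 + 6·3·1546 + 15·9·501 + 20·27·136 + 15·81·31 + 6·243·6 + 1·729·1 = 4051 + 27828 + 67635 + 73440 + 37665 + 8748 + 729 = 220096.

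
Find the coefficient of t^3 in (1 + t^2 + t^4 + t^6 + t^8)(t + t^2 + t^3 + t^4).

2

(1 + t^2 + t^4 + t^6 + t^8) has coefficients 1,0,1,0 for degrees 0…3.
(t + t^2 + t^3 + t^4) has coefficients 0,1,1,1 for degrees 0…3.
[t^3] = 1·1 + 1·1 = 2.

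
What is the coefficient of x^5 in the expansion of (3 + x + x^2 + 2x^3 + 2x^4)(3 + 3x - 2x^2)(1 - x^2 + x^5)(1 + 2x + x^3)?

(3 + x + x^2 + 2x^3 + 2x^4) has coefficients 3,1,1,2,2 for degrees 0…4.
(3 + 3x - 2x^2) has coefficients 3,3,-2,0,0,0 for degrees 0…5.
Multiplying by (1 - x^2 + x^5) gives running coefficients 3,3,-5,-3,2,3 for degrees 0…5.
Finally multiplying by (1 + 2x + x^3), the product of all factors after the first has coefficients 3,9,1,-10,-1,2 for degrees 0…5.
[x^5] = 3·2 + 1·(-1) + 1·(-10) + 2·1 + 2·9 = 15.

15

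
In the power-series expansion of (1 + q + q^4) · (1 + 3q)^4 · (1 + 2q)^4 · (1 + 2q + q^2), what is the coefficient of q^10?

27433

(1 + q + q^4) has coefficients 1,1,0,0,1 for degrees 0…4.
(1 + 3q)^4 has coefficients 1,12,54,108,81,0,0,0,0,0,0 for degrees 0…10.
Multiplying by (1 + 2q)^4 gives running coefficients 1,20,174,860,2641,5160,6264,4320,1296,0,0 for degrees 0…10.
Finally multiplying by (1 + 2q + q^2), the product of all factors after the first has coefficients 1,22,215,1228,4535,11302,19225,22008,16200,6912,1296 for degrees 0…10.
[q^10] = 1·1296 + 1·6912 + 1·19225 = 27433.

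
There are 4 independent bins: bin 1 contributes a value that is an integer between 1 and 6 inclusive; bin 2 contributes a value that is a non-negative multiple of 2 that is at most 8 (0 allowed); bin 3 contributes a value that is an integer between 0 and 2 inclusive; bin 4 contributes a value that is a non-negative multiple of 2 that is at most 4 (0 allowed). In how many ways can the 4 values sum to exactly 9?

The generating function for the choices is (y + y² + y³ + y⁴ + y⁵ + y⁶)·(1 + y² + y⁴ + y⁶ + y⁸)·(1 + y + y²)·(1 + y² + y⁴); the count is [y⁹].
(y + y² + y³ + y⁴ + y⁵ + y⁶) has coefficients 0,1,1,1,1,1,1 for degrees 0…6.
(1 + y² + y⁴ + y⁶ + y⁸) has coefficients 1,0,1,0,1,0,1,0,1,0 for degrees 0…9.
Multiplying by (1 + y + y²) gives running coefficients 1,1,2,1,2,1,2,1,2,1 for degrees 0…9.
Finally multiplying by (1 + y² + y⁴), the product of all factors after the first has coefficients 1,1,3,2,5,3,6,3,6,3 for degrees 0…9.
[y⁹] = 1·6 + 1·3 + 1·6 + 1·3 + 1·5 + 1·2 = 25.

25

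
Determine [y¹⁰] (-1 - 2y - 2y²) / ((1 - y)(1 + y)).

-3

The denominator gives the recurrence a_n = a_(n−2) for n ≥ 3; the numerator fixes a_0 = -1, a_1 = -2, a_2 = -3.
Iterating: -1, -2, -3, -2, -3, -2, -3, -2, -3, -2, -3, so a_10 = -3.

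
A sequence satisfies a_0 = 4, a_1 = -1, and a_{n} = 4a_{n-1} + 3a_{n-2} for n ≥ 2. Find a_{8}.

The ordinary generating function has denominator 1 - 4y - 3y^2.
Iterating the recurrence: a_0,…,a_{8} = 4, -1, 8, 29, 140, 647, 3008, 13973, 64916.

64916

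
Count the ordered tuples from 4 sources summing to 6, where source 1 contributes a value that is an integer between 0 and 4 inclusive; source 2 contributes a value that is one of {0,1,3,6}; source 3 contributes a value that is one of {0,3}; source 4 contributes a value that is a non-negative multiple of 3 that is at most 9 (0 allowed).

The generating function for the choices is (1 + x + x² + x³ + x⁴)·(1 + x + x³ + x⁶)·(1 + x³)·(1 + x³ + x⁶ + x⁹); the count is [x⁶].
(1 + x + x² + x³ + x⁴) has coefficients 1,1,1,1,1 for degrees 0…4.
(1 + x + x³ + x⁶) has coefficients 1,1,0,1,0,0,1 for degrees 0…6.
Multiplying by (1 + x³) gives running coefficients 1,1,0,2,1,0,2 for degrees 0…6.
Finally multiplying by (1 + x³ + x⁶ + x⁹), the product of all factors after the first has coefficients 1,1,0,3,2,0,5 for degrees 0…6.
[x⁶] = 1·5 + 1·0 + 1·2 + 1·3 + 1·0 = 10.

10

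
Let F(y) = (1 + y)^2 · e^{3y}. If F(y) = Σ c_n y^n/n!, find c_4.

The EGF product rule gives c_4 = Σ_{k_1+k_2=4} C(4; k_1,k_2) · ∏ g_i(k_i), where (1+y)^2 gives the falling factorial (2)_k; e^{3y} gives (3)^k.
g_1(k) for k = 0…4: 1, 2, 2, 0, 0.
g_2(k) for k = 0…4: 1, 3, 9, 27, 81.
c_4 = Σ_k C(4,k)·g_1(k)·g_2(4−k) = 1·1·81 + 4·2·27 + 6·2·9 = 81 + 216 + 108 = 405.

405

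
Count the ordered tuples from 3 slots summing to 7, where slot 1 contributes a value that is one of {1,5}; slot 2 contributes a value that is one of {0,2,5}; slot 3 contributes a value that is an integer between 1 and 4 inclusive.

The generating function for the choices is (z + z^5)·(1 + z^2 + z^5)·(z + z^2 + z^3 + z^4); the count is [z^7].
(z + z^5) has coefficients 0,1,0,0,0,1 for degrees 0…5.
(1 + z^2 + z^5) has coefficients 1,0,1,0,0,1,0,0 for degrees 0…7.
Finally multiplying by (z + z^2 + z^3 + z^4), the product of all factors after the first has coefficients 0,1,1,2,2,1,2,1 for degrees 0…7.
[z^7] = 1·2 + 1·1 = 3.

3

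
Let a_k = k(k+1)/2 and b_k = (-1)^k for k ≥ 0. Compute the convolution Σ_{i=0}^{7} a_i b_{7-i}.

The convolution is the t^7 coefficient of A(t)B(t).
Σ = 0·(-1) + 1·1 + 3·(-1) + 6·1 + 10·(-1) + 15·1 + 21·(-1) + 28·1 = 16.

16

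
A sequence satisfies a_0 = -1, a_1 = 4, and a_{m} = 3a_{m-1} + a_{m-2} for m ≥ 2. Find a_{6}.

The ordinary generating function has denominator 1 - 3t - t^2.
Iterating the recurrence: a_0,…,a_{6} = -1, 4, 11, 37, 122, 403, 1331.

1331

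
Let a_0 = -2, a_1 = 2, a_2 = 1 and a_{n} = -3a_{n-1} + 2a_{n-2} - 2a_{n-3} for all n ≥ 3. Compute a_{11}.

The ordinary generating function has denominator 1 + 3t - 2t^2 + 2t^3.
Iterating the recurrence: a_0,…,a_{11} = -2, 2, 1, 5, -17, 59, -221, 815, -3005, 11087, -40901, 150887.

150887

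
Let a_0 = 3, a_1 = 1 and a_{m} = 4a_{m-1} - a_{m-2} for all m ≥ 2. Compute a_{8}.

2131

The ordinary generating function has denominator 1 - 4z + z^2.
Iterating the recurrence: a_0,…,a_{8} = 3, 1, 1, 3, 11, 41, 153, 571, 2131.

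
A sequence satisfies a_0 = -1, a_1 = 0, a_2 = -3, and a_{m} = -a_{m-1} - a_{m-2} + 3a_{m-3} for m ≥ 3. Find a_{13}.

The ordinary generating function has denominator 1 + q + q^2 - 3q^3.
Iterating the recurrence: a_0,…,a_{13} = -1, 0, -3, 0, 3, -12, 9, 12, -57, 72, 21, -264, 459, -132.

-132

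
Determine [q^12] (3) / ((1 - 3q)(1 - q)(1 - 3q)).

The denominator gives the recurrence a_n = 7a_(n−1) − 15a_(n−2) + 9a_(n−3) for n ≥ 3; the numerator fixes a_0 = 3, a_1 = 21, a_2 = 102.
Iterating: 3, 21, 102, 426, 1641, 6015, 21324, 73812, 250959, 841449, 2790066, 9167358, 29893557, so a_12 = 29893557.

29893557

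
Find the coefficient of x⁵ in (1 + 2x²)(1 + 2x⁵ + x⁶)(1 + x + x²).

2

(1 + 2x²) has coefficients 1,0,2 for degrees 0…2.
(1 + 2x⁵ + x⁶) has coefficients 1,0,0,0,0,2 for degrees 0…5.
Finally multiplying by (1 + x + x²), the product of all factors after the first has coefficients 1,1,1,0,0,2 for degrees 0…5.
[x⁵] = 1·2 + 2·0 = 2.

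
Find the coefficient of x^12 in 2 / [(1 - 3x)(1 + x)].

797162

Partial fractions give a closed form: a_n = (3/2)·3^n + (1/2)·(-1)^n.
At n = 12: a_12 = 797162.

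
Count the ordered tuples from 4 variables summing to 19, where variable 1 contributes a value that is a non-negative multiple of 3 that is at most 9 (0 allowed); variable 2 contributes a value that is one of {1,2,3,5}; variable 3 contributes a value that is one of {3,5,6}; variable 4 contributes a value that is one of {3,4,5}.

The generating function for the choices is (1 + x³ + x⁶ + x⁹)·(x + x² + x³ + x⁵)·(x³ + x⁵ + x⁶)·(x³ + x⁴ + x⁵); the count is [x¹⁹].
(1 + x³ + x⁶ + x⁹) has coefficients 1,0,0,1,0,0,1,0,0,1 for degrees 0…9.
(x + x² + x³ + x⁵) has coefficients 0,1,1,1,0,1,0,0,0,0,0,0,0,0,0,0,0,0,0,0 for degrees 0…19.
Multiplying by (x³ + x⁵ + x⁶) gives running coefficients 0,0,0,0,1,1,2,2,3,1,1,1,0,0,0,0,0,0,0,0 for degrees 0…19.
Finally multiplying by (x³ + x⁴ + x⁵), the product of all factors after the first has coefficients 0,0,0,0,0,0,0,1,2,4,5,7,6,5,3,2,1,0,0,0 for degrees 0…19.
[x¹⁹] = 1·0 + 1·1 + 1·5 + 1·5 = 11.

11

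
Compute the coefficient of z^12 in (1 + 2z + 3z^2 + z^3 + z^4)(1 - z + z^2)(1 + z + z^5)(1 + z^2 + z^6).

2

(1 + 2z + 3z^2 + z^3 + z^4) has coefficients 1,2,3,1,1 for degrees 0…4.
(1 - z + z^2) has coefficients 1,-1,1,0,0,0,0,0,0,0,0,0,0 for degrees 0…12.
Multiplying by (1 + z + z^5) gives running coefficients 1,0,0,1,0,1,-1,1,0,0,0,0,0 for degrees 0…12.
Finally multiplying by (1 + z^2 + z^6), the product of all factors after the first has coefficients 1,0,1,1,0,2,0,2,-1,2,0,1,-1 for degrees 0…12.
[z^12] = 1·(-1) + 2·1 + 3·0 + 1·2 + 1·(-1) = 2.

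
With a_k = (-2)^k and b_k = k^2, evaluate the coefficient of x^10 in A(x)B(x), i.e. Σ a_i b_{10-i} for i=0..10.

Write out a_i and b_{10-i} for i = 0,…,10 and sum the products.
Σ = 1·100 − 2·81 + 4·64 − 8·49 + 16·36 − 32·25 + 64·16 − 128·9 + 256·4 − 512·1 + 1024·0 = -38.

-38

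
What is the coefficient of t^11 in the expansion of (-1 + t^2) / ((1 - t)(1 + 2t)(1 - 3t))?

-141308

Partial fractions give a closed form: a_n = (-1/5)·(-2)^n + (-4/5)·3^n.
At n = 11: a_11 = -141308.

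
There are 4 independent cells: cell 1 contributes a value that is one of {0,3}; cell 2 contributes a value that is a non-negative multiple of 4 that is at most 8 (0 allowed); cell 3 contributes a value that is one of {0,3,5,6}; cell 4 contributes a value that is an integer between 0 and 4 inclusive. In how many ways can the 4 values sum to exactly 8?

The generating function for the choices is (1 + q^3)·(1 + q^4 + q^8)·(1 + q^3 + q^5 + q^6)·(1 + q + q^2 + q^3 + q^4); the count is [q^8].
(1 + q^3) has coefficients 1,0,0,1 for degrees 0…3.
(1 + q^4 + q^8) has coefficients 1,0,0,0,1,0,0,0,1 for degrees 0…8.
Multiplying by (1 + q^3 + q^5 + q^6) gives running coefficients 1,0,0,1,1,1,1,1,1 for degrees 0…8.
Finally multiplying by (1 + q + q^2 + q^3 + q^4), the product of all factors after the first has coefficients 1,1,1,2,3,3,4,5,5 for degrees 0…8.
[q^8] = 1·5 + 1·3 = 8.

8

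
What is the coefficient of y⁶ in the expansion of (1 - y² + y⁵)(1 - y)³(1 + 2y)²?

-7

(1 - y² + y⁵) has coefficients 1,0,-1,0,0,1 for degrees 0…5.
(1 - y)³ has coefficients 1,-3,3,-1,0,0,0 for degrees 0…6.
Finally multiplying by (1 + 2y)², the product of all factors after the first has coefficients 1,1,-5,-1,8,-4,0 for degrees 0…6.
[y⁶] = 1·0 − 1·8 + 1·1 = -7.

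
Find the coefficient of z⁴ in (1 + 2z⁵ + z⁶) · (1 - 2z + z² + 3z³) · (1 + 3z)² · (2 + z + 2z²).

41

(1 + 2z⁵ + z⁶) has coefficients 1,0,0,0,0 for degrees 0…4.
(1 - 2z + z² + 3z³) has coefficients 1,-2,1,3,0 for degrees 0…4.
Multiplying by (1 + 3z)² gives running coefficients 1,4,-2,-9,27 for degrees 0…4.
Finally multiplying by (2 + z + 2z²), the product of all factors after the first has coefficients 2,9,2,-12,41 for degrees 0…4.
[z⁴] = 1·41 = 41.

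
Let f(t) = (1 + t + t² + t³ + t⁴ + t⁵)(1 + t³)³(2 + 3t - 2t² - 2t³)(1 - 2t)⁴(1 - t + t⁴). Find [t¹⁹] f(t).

31

(1 + t + t² + t³ + t⁴ + t⁵) has coefficients 1,1,1,1,1,1 for degrees 0…5.
(1 + t³)³ has coefficients 1,0,0,3,0,0,3,0,0,1,0,0,0,0,0,0,0,0,0,0 for degrees 0…19.
Multiplying by (2 + 3t - 2t² - 2t³) gives running coefficients 2,3,-2,4,9,-6,0,9,-6,-4,3,-2,-2,0,0,0,0,0,0,0 for degrees 0…19.
Multiplying by (1 - 2t)⁴ gives running coefficients 2,-13,22,28,-135,130,104,-359,258,164,-397,214,118,-192,64,32,-32,0,0,0 for degrees 0…19.
Finally multiplying by (1 - t + t⁴), the product of all factors after the first has coefficients 2,-15,35,6,-161,252,-4,-435,482,36,-457,252,162,-146,-141,182,54,-160,64,32 for degrees 0…19.
[t¹⁹] = 1·32 + 1·64 + 1·(-160) + 1·54 + 1·182 + 1·(-141) = 31.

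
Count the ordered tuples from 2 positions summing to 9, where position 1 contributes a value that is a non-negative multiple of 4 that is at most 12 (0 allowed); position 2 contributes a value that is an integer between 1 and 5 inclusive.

The generating function for the choices is (1 + x^4 + x^8 + x^12)·(x + x^2 + x^3 + x^4 + x^5); the count is [x^9].
(1 + x^4 + x^8 + x^12) has coefficients 1,0,0,0,1,0,0,0,1,0 for degrees 0…9.
(x + x^2 + x^3 + x^4 + x^5) has coefficients 0,1,1,1,1,1,0,0,0,0 for degrees 0…9.
[x^9] = 1·0 + 1·1 + 1·1 = 2.

2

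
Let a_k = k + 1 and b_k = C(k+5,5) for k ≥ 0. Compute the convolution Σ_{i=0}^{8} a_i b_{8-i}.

This is [x^8] in the product of the two ordinary generating functions.
Σ = 1·1287 + 2·792 + 3·462 + 4·252 + 5·126 + 6·56 + 7·21 + 8·6 + 9·1 = 6435.

6435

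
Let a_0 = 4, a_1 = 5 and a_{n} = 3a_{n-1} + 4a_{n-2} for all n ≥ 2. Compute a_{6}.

7375

The ordinary generating function has denominator 1 - 3t - 4t^2.
Iterating the recurrence: a_0,…,a_{6} = 4, 5, 31, 113, 463, 1841, 7375.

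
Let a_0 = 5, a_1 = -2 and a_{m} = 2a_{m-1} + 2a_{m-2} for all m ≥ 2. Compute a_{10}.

11104

The ordinary generating function has denominator 1 - 2y - 2y^2.
Iterating the recurrence: a_0,…,a_{10} = 5, -2, 6, 8, 28, 72, 200, 544, 1488, 4064, 11104.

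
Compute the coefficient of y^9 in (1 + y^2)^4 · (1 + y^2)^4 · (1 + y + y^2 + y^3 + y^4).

(1 + y^2)^4 has coefficients 1,0,4,0,6,0,4,0,1 for degrees 0…8.
(1 + y^2)^4 has coefficients 1,0,4,0,6,0,4,0,1,0 for degrees 0…9.
Finally multiplying by (1 + y + y^2 + y^3 + y^4), the product of all factors after the first has coefficients 1,1,5,5,11,10,14,10,11,5 for degrees 0…9.
[y^9] = 1·5 + 4·10 + 6·10 + 4·5 + 1·1 = 126.

126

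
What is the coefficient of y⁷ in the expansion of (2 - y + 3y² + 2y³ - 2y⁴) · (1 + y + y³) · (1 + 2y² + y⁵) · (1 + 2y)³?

(2 - y + 3y² + 2y³ - 2y⁴) has coefficients 2,-1,3,2,-2 for degrees 0…4.
(1 + y + y³) has coefficients 1,1,0,1,0,0,0,0 for degrees 0…7.
Multiplying by (1 + 2y² + y⁵) gives running coefficients 1,1,2,3,0,3,1,0 for degrees 0…7.
Finally multiplying by (1 + 2y)³, the product of all factors after the first has coefficients 1,7,20,35,50,55,43,42 for degrees 0…7.
[y⁷] = 2·42 − 1·43 + 3·55 + 2·50 − 2·35 = 236.

236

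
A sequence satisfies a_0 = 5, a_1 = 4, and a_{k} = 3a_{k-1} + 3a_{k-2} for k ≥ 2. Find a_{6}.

The ordinary generating function has denominator 1 - 3q - 3q^2.
Iterating the recurrence: a_0,…,a_{6} = 5, 4, 27, 93, 360, 1359, 5157.

5157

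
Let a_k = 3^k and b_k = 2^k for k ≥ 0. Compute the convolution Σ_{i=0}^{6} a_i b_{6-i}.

The convolution is the t^6 coefficient of A(t)B(t).
Σ = 1·64 + 3·32 + 9·16 + 27·8 + 81·4 + 243·2 + 729·1 = 2059.

2059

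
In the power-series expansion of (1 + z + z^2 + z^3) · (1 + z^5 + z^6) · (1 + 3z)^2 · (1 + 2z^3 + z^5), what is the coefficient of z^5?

43

(1 + z + z^2 + z^3) has coefficients 1,1,1,1 for degrees 0…3.
(1 + z^5 + z^6) has coefficients 1,0,0,0,0,1 for degrees 0…5.
Multiplying by (1 + 3z)^2 gives running coefficients 1,6,9,0,0,1 for degrees 0…5.
Finally multiplying by (1 + 2z^3 + z^5), the product of all factors after the first has coefficients 1,6,9,2,12,20 for degrees 0…5.
[z^5] = 1·20 + 1·12 + 1·2 + 1·9 = 43.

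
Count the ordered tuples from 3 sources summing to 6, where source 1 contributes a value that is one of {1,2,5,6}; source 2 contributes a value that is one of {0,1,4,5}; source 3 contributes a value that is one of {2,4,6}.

2

The generating function for the choices is (z + z² + z⁵ + z⁶)·(1 + z + z⁴ + z⁵)·(z² + z⁴ + z⁶); the count is [z⁶].
(z + z² + z⁵ + z⁶) has coefficients 0,1,1,0,0,1,1 for degrees 0…6.
(1 + z + z⁴ + z⁵) has coefficients 1,1,0,0,1,1,0 for degrees 0…6.
Finally multiplying by (z² + z⁴ + z⁶), the product of all factors after the first has coefficients 0,0,1,1,1,1,2 for degrees 0…6.
[z⁶] = 1·1 + 1·1 + 1·0 + 1·0 = 2.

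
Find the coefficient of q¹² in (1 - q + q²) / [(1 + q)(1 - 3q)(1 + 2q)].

191738

Partial fractions give a closed form: a_n = (-3/4)·(-1)^n + (7/20)·3^n + (7/5)·(-2)^n.
At n = 12: a_12 = 191738.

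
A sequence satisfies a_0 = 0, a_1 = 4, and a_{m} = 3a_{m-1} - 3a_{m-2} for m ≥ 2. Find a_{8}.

-324

The ordinary generating function has denominator 1 - 3z + 3z^2.
Iterating the recurrence: a_0,…,a_{8} = 0, 4, 12, 24, 36, 36, 0, -108, -324.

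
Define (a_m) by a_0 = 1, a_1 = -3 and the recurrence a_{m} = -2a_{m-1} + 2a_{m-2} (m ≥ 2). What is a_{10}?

The ordinary generating function has denominator 1 + 2y - 2y^2.
Iterating the recurrence: a_0,…,a_{10} = 1, -3, 8, -22, 60, -164, 448, -1224, 3344, -9136, 24960.

24960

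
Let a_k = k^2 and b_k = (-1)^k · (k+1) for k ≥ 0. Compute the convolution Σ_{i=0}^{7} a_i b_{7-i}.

16

Write out a_i and b_{7-i} for i = 0,…,7 and sum the products.
Σ = 0·(-8) + 1·7 + 4·(-6) + 9·5 + 16·(-4) + 25·3 + 36·(-2) + 49·1 = 16.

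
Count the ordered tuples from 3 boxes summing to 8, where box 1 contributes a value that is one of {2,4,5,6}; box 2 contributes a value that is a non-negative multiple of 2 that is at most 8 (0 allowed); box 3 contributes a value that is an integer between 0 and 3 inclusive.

The generating function for the choices is (z^2 + z^4 + z^5 + z^6)·(1 + z^2 + z^4 + z^6 + z^8)·(1 + z + z^2 + z^3); the count is [z^8].
(z^2 + z^4 + z^5 + z^6) has coefficients 0,0,1,0,1,1,1 for degrees 0…6.
(1 + z^2 + z^4 + z^6 + z^8) has coefficients 1,0,1,0,1,0,1,0,1 for degrees 0…8.
Finally multiplying by (1 + z + z^2 + z^3), the product of all factors after the first has coefficients 1,1,2,2,2,2,2,2,2 for degrees 0…8.
[z^8] = 1·2 + 1·2 + 1·2 + 1·2 = 8.

8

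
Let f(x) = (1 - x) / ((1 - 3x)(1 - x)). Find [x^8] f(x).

Partial fractions give a closed form: a_n = (1)·3^n.
At n = 8: a_8 = 6561.

6561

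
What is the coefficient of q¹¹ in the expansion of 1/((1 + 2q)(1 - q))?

Partial fractions give a closed form: a_n = (2/3)·(-2)^n + (1/3)·1^n.
At n = 11: a_11 = -1365.

-1365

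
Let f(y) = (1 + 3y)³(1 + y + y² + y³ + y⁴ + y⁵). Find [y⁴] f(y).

(1 + 3y)³ has coefficients 1,9,27,27 for degrees 0…3.
(1 + y + y² + y³ + y⁴ + y⁵) has coefficients 1,1,1,1,1 for degrees 0…4.
[y⁴] = 1·1 + 9·1 + 27·1 + 27·1 = 64.

64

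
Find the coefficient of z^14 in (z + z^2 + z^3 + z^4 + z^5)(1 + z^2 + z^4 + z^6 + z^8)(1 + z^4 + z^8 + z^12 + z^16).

5

(z + z^2 + z^3 + z^4 + z^5) has coefficients 0,1,1,1,1,1 for degrees 0…5.
(1 + z^2 + z^4 + z^6 + z^8) has coefficients 1,0,1,0,1,0,1,0,1,0,0,0,0,0,0 for degrees 0…14.
Finally multiplying by (1 + z^4 + z^8 + z^12 + z^16), the product of all factors after the first has coefficients 1,0,1,0,2,0,2,0,3,0,2,0,3,0,2 for degrees 0…14.
[z^14] = 1·0 + 1·3 + 1·0 + 1·2 + 1·0 = 5.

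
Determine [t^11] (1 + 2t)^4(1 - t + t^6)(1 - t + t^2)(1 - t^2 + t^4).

(1 + 2t)^4 has coefficients 1,8,24,32,16 for degrees 0…4.
(1 - t + t^6) has coefficients 1,-1,0,0,0,0,1,0,0,0,0,0 for degrees 0…11.
Multiplying by (1 - t + t^2) gives running coefficients 1,-2,2,-1,0,0,1,-1,1,0,0,0 for degrees 0…11.
Finally multiplying by (1 - t^2 + t^4), the product of all factors after the first has coefficients 1,-2,1,1,-1,-1,3,-2,0,1,0,-1 for degrees 0…11.
[t^11] = 1·(-1) + 8·0 + 24·1 + 32·0 + 16·(-2) = -9.

-9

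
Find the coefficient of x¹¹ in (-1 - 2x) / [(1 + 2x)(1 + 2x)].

The denominator gives the recurrence a_n = −4a_(n−1) − 4a_(n−2) for n ≥ 2; the numerator fixes a_0 = -1, a_1 = 2.
Iterating: -1, 2, -4, 8, -16, 32, -64, 128, -256, 512, -1024, 2048, so a_11 = 2048.

2048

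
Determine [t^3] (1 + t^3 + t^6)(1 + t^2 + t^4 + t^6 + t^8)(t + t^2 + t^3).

2

(1 + t^3 + t^6) has coefficients 1,0,0,1 for degrees 0…3.
(1 + t^2 + t^4 + t^6 + t^8) has coefficients 1,0,1,0 for degrees 0…3.
Finally multiplying by (t + t^2 + t^3), the product of all factors after the first has coefficients 0,1,1,2 for degrees 0…3.
[t^3] = 1·2 + 1·0 = 2.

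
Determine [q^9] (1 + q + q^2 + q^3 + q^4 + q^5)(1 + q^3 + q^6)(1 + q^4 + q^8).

4

(1 + q + q^2 + q^3 + q^4 + q^5) has coefficients 1,1,1,1,1,1 for degrees 0…5.
(1 + q^3 + q^6) has coefficients 1,0,0,1,0,0,1,0,0,0 for degrees 0…9.
Finally multiplying by (1 + q^4 + q^8), the product of all factors after the first has coefficients 1,0,0,1,1,0,1,1,1,0 for degrees 0…9.
[q^9] = 1·0 + 1·1 + 1·1 + 1·1 + 1·0 + 1·1 = 4.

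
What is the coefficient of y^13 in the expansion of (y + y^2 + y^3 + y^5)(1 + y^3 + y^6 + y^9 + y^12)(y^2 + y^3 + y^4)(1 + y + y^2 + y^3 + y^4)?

20

(y + y^2 + y^3 + y^5) has coefficients 0,1,1,1,0,1 for degrees 0…5.
(1 + y^3 + y^6 + y^9 + y^12) has coefficients 1,0,0,1,0,0,1,0,0,1,0,0,1,0 for degrees 0…13.
Multiplying by (y^2 + y^3 + y^4) gives running coefficients 0,0,1,1,1,1,1,1,1,1,1,1,1,1 for degrees 0…13.
Finally multiplying by (1 + y + y^2 + y^3 + y^4), the product of all factors after the first has coefficients 0,0,1,2,3,4,5,5,5,5,5,5,5,5 for degrees 0…13.
[y^13] = 1·5 + 1·5 + 1·5 + 1·5 = 20.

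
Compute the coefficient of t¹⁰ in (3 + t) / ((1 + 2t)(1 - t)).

The denominator gives the recurrence a_n = −a_(n−1) + 2a_(n−2) for n ≥ 3; the numerator fixes a_0 = 3, a_1 = -2, a_2 = 8.
Iterating: 3, -2, 8, -12, 28, -52, 108, -212, 428, -852, 1708, so a_10 = 1708.

1708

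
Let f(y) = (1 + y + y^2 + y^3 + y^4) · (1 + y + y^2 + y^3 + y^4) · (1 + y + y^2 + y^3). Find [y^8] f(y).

(1 + y + y^2 + y^3 + y^4) has coefficients 1,1,1,1,1 for degrees 0…4.
(1 + y + y^2 + y^3 + y^4) has coefficients 1,1,1,1,1,0,0,0,0 for degrees 0…8.
Finally multiplying by (1 + y + y^2 + y^3), the product of all factors after the first has coefficients 1,2,3,4,4,3,2,1,0 for degrees 0…8.
[y^8] = 1·0 + 1·1 + 1·2 + 1·3 + 1·4 = 10.

10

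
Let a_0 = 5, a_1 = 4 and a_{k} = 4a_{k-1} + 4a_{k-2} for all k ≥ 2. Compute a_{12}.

The ordinary generating function has denominator 1 - 4t - 4t^2.
Iterating the recurrence: a_0,…,a_{12} = 5, 4, 36, 160, 784, 3776, 18240, 88064, 425216, 2053120, 9913344, 47865856, 231116800.

231116800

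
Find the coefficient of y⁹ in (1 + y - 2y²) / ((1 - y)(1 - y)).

3

The denominator gives the recurrence a_n = 2a_(n−1) − a_(n−2) for n ≥ 3; the numerator fixes a_0 = 1, a_1 = 3, a_2 = 3.
Iterating: 1, 3, 3, 3, 3, 3, 3, 3, 3, 3, so a_9 = 3.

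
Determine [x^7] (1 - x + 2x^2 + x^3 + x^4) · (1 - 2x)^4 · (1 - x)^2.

(1 - x + 2x^2 + x^3 + x^4) has coefficients 1,-1,2,1,1 for degrees 0…4.
(1 - 2x)^4 has coefficients 1,-8,24,-32,16,0,0,0 for degrees 0…7.
Finally multiplying by (1 - x)^2, the product of all factors after the first has coefficients 1,-10,41,-88,104,-64,16,0 for degrees 0…7.
[x^7] = 1·0 − 1·16 + 2·(-64) + 1·104 + 1·(-88) = -128.

-128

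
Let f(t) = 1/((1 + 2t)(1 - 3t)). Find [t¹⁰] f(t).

35839

Partial fractions give a closed form: a_n = (2/5)·(-2)^n + (3/5)·3^n.
At n = 10: a_10 = 35839.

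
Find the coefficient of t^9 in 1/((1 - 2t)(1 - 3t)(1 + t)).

43604

Partial fractions give a closed form: a_n = (-4/3)·2^n + (9/4)·3^n + (1/12)·(-1)^n.
At n = 9: a_9 = 43604.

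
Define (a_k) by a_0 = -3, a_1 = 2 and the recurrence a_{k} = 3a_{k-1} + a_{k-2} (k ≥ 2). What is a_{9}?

14159

The ordinary generating function has denominator 1 - 3q - q^2.
Iterating the recurrence: a_0,…,a_{9} = -3, 2, 3, 11, 36, 119, 393, 1298, 4287, 14159.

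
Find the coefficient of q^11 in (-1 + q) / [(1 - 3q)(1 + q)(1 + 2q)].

-50687

The denominator gives the recurrence a_n = 7a_(n−2) + 6a_(n−3) for n ≥ 3; the numerator fixes a_0 = -1, a_1 = 1, a_2 = -7.
Iterating: -1, 1, -7, 1, -43, -35, -295, -503, -2275, -5291, -18943, -50687, so a_11 = -50687.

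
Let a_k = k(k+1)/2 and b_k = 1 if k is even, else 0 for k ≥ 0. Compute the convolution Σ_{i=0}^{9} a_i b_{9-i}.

Write out a_i and b_{9-i} for i = 0,…,9 and sum the products.
Σ = 0·0 + 1·1 + 3·0 + 6·1 + 10·0 + 15·1 + 21·0 + 28·1 + 36·0 + 45·1 = 95.

95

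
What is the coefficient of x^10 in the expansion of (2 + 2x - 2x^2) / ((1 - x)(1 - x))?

24

The denominator gives the recurrence a_n = 2a_(n−1) − a_(n−2) for n ≥ 3; the numerator fixes a_0 = 2, a_1 = 6, a_2 = 8.
Iterating: 2, 6, 8, 10, 12, 14, 16, 18, 20, 22, 24, so a_10 = 24.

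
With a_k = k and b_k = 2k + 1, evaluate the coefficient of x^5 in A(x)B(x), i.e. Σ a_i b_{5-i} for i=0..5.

This is [x^5] in the product of the two ordinary generating functions.
Σ = 0·11 + 1·9 + 2·7 + 3·5 + 4·3 + 5·1 = 55.

55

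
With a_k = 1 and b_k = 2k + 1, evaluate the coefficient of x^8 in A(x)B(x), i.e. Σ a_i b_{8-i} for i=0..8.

This is [x^8] in the product of the two ordinary generating functions.
Σ = 1·17 + 1·15 + 1·13 + 1·11 + 1·9 + 1·7 + 1·5 + 1·3 + 1·1 = 81.

81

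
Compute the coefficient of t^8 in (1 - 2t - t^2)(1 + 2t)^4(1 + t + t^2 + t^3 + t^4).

(1 - 2t - t^2) has coefficients 1,-2,-1 for degrees 0…2.
(1 + 2t)^4 has coefficients 1,8,24,32,16,0,0,0,0 for degrees 0…8.
Finally multiplying by (1 + t + t^2 + t^3 + t^4), the product of all factors after the first has coefficients 1,9,33,65,81,80,72,48,16 for degrees 0…8.
[t^8] = 1·16 − 2·48 − 1·72 = -152.

-152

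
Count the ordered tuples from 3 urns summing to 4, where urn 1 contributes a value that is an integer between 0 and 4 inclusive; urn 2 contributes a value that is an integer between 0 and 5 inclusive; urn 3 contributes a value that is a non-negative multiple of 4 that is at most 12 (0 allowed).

6

The generating function for the choices is (1 + x + x² + x³ + x⁴)·(1 + x + x² + x³ + x⁴ + x⁵)·(1 + x⁴ + x⁸ + x¹²); the count is [x⁴].
(1 + x + x² + x³ + x⁴) has coefficients 1,1,1,1,1 for degrees 0…4.
(1 + x + x² + x³ + x⁴ + x⁵) has coefficients 1,1,1,1,1 for degrees 0…4.
Finally multiplying by (1 + x⁴ + x⁸ + x¹²), the product of all factors after the first has coefficients 1,1,1,1,2 for degrees 0…4.
[x⁴] = 1·2 + 1·1 + 1·1 + 1·1 + 1·1 = 6.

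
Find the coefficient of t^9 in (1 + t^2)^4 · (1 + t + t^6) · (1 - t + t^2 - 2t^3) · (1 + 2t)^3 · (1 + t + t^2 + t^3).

-298

(1 + t^2)^4 has coefficients 1,0,4,0,6,0,4,0,1 for degrees 0…8.
(1 + t + t^6) has coefficients 1,1,0,0,0,0,1,0,0,0 for degrees 0…9.
Multiplying by (1 - t + t^2 - 2t^3) gives running coefficients 1,0,0,-1,-2,0,1,-1,1,-2 for degrees 0…9.
Multiplying by (1 + 2t)^3 gives running coefficients 1,6,12,7,-8,-24,-31,-11,7,0 for degrees 0…9.
Finally multiplying by (1 + t + t^2 + t^3), the product of all factors after the first has coefficients 1,7,19,26,17,-13,-56,-74,-59,-35 for degrees 0…9.
[t^9] = 1·(-35) + 4·(-74) + 6·(-13) + 4·26 + 1·7 = -298.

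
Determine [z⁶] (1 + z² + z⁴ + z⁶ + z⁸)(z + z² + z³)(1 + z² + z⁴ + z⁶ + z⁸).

(1 + z² + z⁴ + z⁶ + z⁸) has coefficients 1,0,1,0,1,0,1 for degrees 0…6.
(z + z² + z³) has coefficients 0,1,1,1,0,0,0 for degrees 0…6.
Finally multiplying by (1 + z² + z⁴ + z⁶ + z⁸), the product of all factors after the first has coefficients 0,1,1,2,1,2,1 for degrees 0…6.
[z⁶] = 1·1 + 1·1 + 1·1 + 1·0 = 3.

3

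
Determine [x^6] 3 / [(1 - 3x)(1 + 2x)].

1389

The denominator gives the recurrence a_n = a_(n−1) + 6a_(n−2) for n ≥ 2; the numerator fixes a_0 = 3, a_1 = 3.
Iterating: 3, 3, 21, 39, 165, 399, 1389, so a_6 = 1389.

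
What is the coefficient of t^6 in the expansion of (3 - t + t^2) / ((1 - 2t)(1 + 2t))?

208

The denominator gives the recurrence a_n = 4a_(n−2) for n ≥ 3; the numerator fixes a_0 = 3, a_1 = -1, a_2 = 13.
Iterating: 3, -1, 13, -4, 52, -16, 208, so a_6 = 208.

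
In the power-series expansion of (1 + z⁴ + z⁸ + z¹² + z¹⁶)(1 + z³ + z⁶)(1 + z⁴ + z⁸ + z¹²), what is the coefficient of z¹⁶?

4

(1 + z⁴ + z⁸ + z¹² + z¹⁶) has coefficients 1,0,0,0,1,0,0,0,1,0,0,0,1,0,0,0,1 for degrees 0…16.
(1 + z³ + z⁶) has coefficients 1,0,0,1,0,0,1,0,0,0,0,0,0,0,0,0,0 for degrees 0…16.
Finally multiplying by (1 + z⁴ + z⁸ + z¹²), the product of all factors after the first has coefficients 1,0,0,1,1,0,1,1,1,0,1,1,1,0,1,1,0 for degrees 0…16.
[z¹⁶] = 1·0 + 1·1 + 1·1 + 1·1 + 1·1 = 4.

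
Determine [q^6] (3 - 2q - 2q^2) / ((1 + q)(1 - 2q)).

65

The denominator gives the recurrence a_n = a_(n−1) + 2a_(n−2) for n ≥ 3; the numerator fixes a_0 = 3, a_1 = 1, a_2 = 5.
Iterating: 3, 1, 5, 7, 17, 31, 65, so a_6 = 65.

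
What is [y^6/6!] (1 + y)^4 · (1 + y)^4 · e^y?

The EGF product rule gives c_6 = Σ_{k_1+k_2+k_3=6} C(6; k_1,k_2,k_3) · ∏ g_i(k_i), where (1+y)^4 gives the falling factorial (4)_k; (1+y)^4 gives the falling factorial (4)_k; e^y gives (1)^k.
g_1(k) for k = 0…6: 1, 4, 12, 24, 24, 0, 0.
g_2(k) for k = 0…6: 1, 4, 12, 24, 24, 0, 0.
g_3(k) for k = 0…6: 1, 1, 1, 1, 1, 1, 1.
First combine the last two factors: h(k) = Σ_j C(k,j)·g_2(j)·g_3(k−j) for k = 0…6: 1, 5, 21, 73, 209, 501, 1045.
c_6 = Σ_k C(6,k)·g_1(k)·h(6−k) = 1·1·1045 + 6·4·501 + 15·12·209 + 20·24·73 + 15·24·21 = 1045 + 12024 + 37620 + 35040 + 7560 = 93289.

93289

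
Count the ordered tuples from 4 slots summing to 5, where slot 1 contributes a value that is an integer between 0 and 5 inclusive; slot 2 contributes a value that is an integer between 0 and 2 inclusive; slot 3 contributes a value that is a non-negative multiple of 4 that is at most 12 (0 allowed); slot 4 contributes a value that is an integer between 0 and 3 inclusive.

15

The generating function for the choices is (1 + z + z^2 + z^3 + z^4 + z^5)·(1 + z + z^2)·(1 + z^4 + z^8 + z^12)·(1 + z + z^2 + z^3); the count is [z^5].
(1 + z + z^2 + z^3 + z^4 + z^5) has coefficients 1,1,1,1,1,1 for degrees 0…5.
(1 + z + z^2) has coefficients 1,1,1,0,0,0 for degrees 0…5.
Multiplying by (1 + z^4 + z^8 + z^12) gives running coefficients 1,1,1,0,1,1 for degrees 0…5.
Finally multiplying by (1 + z + z^2 + z^3), the product of all factors after the first has coefficients 1,2,3,3,3,3 for degrees 0…5.
[z^5] = 1·3 + 1·3 + 1·3 + 1·3 + 1·2 + 1·1 = 15.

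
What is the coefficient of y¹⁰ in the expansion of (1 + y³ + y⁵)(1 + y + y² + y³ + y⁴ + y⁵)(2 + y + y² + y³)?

(1 + y³ + y⁵) has coefficients 1,0,0,1,0,1 for degrees 0…5.
(1 + y + y² + y³ + y⁴ + y⁵) has coefficients 1,1,1,1,1,1,0,0,0,0,0 for degrees 0…10.
Finally multiplying by (2 + y + y² + y³), the product of all factors after the first has coefficients 2,3,4,5,5,5,3,2,1,0,0 for degrees 0…10.
[y¹⁰] = 1·0 + 1·2 + 1·5 = 7.

7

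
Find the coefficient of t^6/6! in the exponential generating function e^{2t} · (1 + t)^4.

8992

The EGF product rule gives c_6 = Σ_{k_1+k_2=6} C(6; k_1,k_2) · ∏ g_i(k_i), where e^{2t} gives (2)^k; (1+t)^4 gives the falling factorial (4)_k.
g_1(k) for k = 0…6: 1, 2, 4, 8, 16, 32, 64.
g_2(k) for k = 0…6: 1, 4, 12, 24, 24, 0, 0.
c_6 = Σ_k C(6,k)·g_1(k)·g_2(6−k) = 15·4·24 + 20·8·24 + 15·16·12 + 6·32·4 + 1·64·1 = 1440 + 3840 + 2880 + 768 + 64 = 8992.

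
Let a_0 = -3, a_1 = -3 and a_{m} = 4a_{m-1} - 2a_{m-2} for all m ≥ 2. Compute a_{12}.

-1102272

The ordinary generating function has denominator 1 - 4x + 2x^2.
Iterating the recurrence: a_0,…,a_{12} = -3, -3, -6, -18, -60, -204, -696, -2376, -8112, -27696, -94560, -322848, -1102272.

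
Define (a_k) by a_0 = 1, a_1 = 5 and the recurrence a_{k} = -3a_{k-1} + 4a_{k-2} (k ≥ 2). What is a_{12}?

-13421771

The ordinary generating function has denominator 1 + 3t - 4t^2.
Iterating the recurrence: a_0,…,a_{12} = 1, 5, -11, 53, -203, 821, -3275, 13109, -52427, 209717, -838859, 3355445, -13421771.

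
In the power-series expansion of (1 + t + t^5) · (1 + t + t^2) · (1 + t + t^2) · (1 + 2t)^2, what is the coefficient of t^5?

34

(1 + t + t^5) has coefficients 1,1,0,0,0,1 for degrees 0…5.
(1 + t + t^2) has coefficients 1,1,1,0,0,0 for degrees 0…5.
Multiplying by (1 + t + t^2) gives running coefficients 1,2,3,2,1,0 for degrees 0…5.
Finally multiplying by (1 + 2t)^2, the product of all factors after the first has coefficients 1,6,15,22,21,12 for degrees 0…5.
[t^5] = 1·12 + 1·21 + 1·1 = 34.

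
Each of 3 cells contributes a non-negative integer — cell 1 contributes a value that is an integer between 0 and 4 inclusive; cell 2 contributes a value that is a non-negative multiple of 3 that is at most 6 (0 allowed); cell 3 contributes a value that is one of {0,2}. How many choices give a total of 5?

3

The generating function for the choices is (1 + z + z^2 + z^3 + z^4)·(1 + z^3 + z^6)·(1 + z^2); the count is [z^5].
(1 + z + z^2 + z^3 + z^4) has coefficients 1,1,1,1,1 for degrees 0…4.
(1 + z^3 + z^6) has coefficients 1,0,0,1,0,0 for degrees 0…5.
Finally multiplying by (1 + z^2), the product of all factors after the first has coefficients 1,0,1,1,0,1 for degrees 0…5.
[z^5] = 1·1 + 1·0 + 1·1 + 1·1 + 1·0 = 3.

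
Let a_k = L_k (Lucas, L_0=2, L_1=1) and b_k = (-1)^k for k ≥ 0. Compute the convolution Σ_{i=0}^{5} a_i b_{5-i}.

The convolution is the x^5 coefficient of A(x)B(x).
Σ = 2·(-1) + 1·1 + 3·(-1) + 4·1 + 7·(-1) + 11·1 = 4.

4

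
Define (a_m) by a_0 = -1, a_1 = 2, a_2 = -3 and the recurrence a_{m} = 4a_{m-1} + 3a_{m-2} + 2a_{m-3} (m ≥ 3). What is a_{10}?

The ordinary generating function has denominator 1 - 4t - 3t^2 - 2t^3.
Iterating the recurrence: a_0,…,a_{10} = -1, 2, -3, -8, -37, -178, -839, -3964, -18729, -88486, -418059.

-418059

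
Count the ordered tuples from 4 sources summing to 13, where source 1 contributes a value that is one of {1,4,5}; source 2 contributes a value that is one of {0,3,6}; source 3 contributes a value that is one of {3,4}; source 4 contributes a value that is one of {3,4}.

The generating function for the choices is (z + z⁴ + z⁵)·(1 + z³ + z⁶)·(z³ + z⁴)·(z³ + z⁴); the count is [z¹³].
(z + z⁴ + z⁵) has coefficients 0,1,0,0,1,1 for degrees 0…5.
(1 + z³ + z⁶) has coefficients 1,0,0,1,0,0,1,0,0,0,0,0,0,0 for degrees 0…13.
Multiplying by (z³ + z⁴) gives running coefficients 0,0,0,1,1,0,1,1,0,1,1,0,0,0 for degrees 0…13.
Finally multiplying by (z³ + z⁴), the product of all factors after the first has coefficients 0,0,0,0,0,0,1,2,1,1,2,1,1,2 for degrees 0…13.
[z¹³] = 1·1 + 1·1 + 1·1 = 3.

3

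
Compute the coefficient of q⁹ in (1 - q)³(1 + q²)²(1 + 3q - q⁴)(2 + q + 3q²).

45

(1 - q)³ has coefficients 1,-3,3,-1 for degrees 0…3.
(1 + q²)² has coefficients 1,0,2,0,1,0,0,0,0,0 for degrees 0…9.
Multiplying by (1 + 3q - q⁴) gives running coefficients 1,3,2,6,0,3,-2,0,-1,0 for degrees 0…9.
Finally multiplying by (2 + q + 3q²), the product of all factors after the first has coefficients 2,7,10,23,12,24,-1,7,-8,-1 for degrees 0…9.
[q⁹] = 1·(-1) − 3·(-8) + 3·7 − 1·(-1) = 45.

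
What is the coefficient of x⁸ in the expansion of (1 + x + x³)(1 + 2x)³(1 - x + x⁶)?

(1 + x + x³) has coefficients 1,1,0,1 for degrees 0…3.
(1 + 2x)³ has coefficients 1,6,12,8,0,0,0,0,0 for degrees 0…8.
Finally multiplying by (1 - x + x⁶), the product of all factors after the first has coefficients 1,5,6,-4,-8,0,1,6,12 for degrees 0…8.
[x⁸] = 1·12 + 1·6 + 1·0 = 18.

18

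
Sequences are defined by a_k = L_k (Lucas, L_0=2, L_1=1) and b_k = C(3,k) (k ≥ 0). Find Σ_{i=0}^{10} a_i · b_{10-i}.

This is [x^10] in the product of the two ordinary generating functions.
Σ = 2·0 + 1·0 + 3·0 + 4·0 + 7·0 + 11·0 + 18·0 + 29·1 + 47·3 + 76·3 + 123·1 = 521.

521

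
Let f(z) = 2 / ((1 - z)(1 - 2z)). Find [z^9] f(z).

Partial fractions give a closed form: a_n = (-2)·1^n + (4)·2^n.
At n = 9: a_9 = 2046.

2046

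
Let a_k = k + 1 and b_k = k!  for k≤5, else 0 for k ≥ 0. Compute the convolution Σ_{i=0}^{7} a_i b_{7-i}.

513

The convolution is the t^7 coefficient of A(t)B(t).
Σ = 1·0 + 2·0 + 3·120 + 4·24 + 5·6 + 6·2 + 7·1 + 8·1 = 513.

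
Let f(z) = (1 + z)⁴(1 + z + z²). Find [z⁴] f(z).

11

(1 + z)⁴ has coefficients 1,4,6,4,1 for degrees 0…4.
(1 + z + z²) has coefficients 1,1,1,0,0 for degrees 0…4.
[z⁴] = 1·0 + 4·0 + 6·1 + 4·1 + 1·1 = 11.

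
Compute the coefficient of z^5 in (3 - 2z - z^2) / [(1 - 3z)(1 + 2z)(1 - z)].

454

Partial fractions give a closed form: a_n = (2)·3^n + (1)·(-2)^n.
At n = 5: a_5 = 454.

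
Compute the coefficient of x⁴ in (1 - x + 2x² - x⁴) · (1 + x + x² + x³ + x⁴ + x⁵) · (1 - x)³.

(1 - x + 2x² - x⁴) has coefficients 1,-1,2,0,-1 for degrees 0…4.
(1 + x + x² + x³ + x⁴ + x⁵) has coefficients 1,1,1,1,1 for degrees 0…4.
Finally multiplying by (1 - x)³, the product of all factors after the first has coefficients 1,-2,1,0,0 for degrees 0…4.
[x⁴] = 1·0 − 1·0 + 2·1 − 1·1 = 1.

1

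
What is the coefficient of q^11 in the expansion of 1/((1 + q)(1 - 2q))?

1365

Partial fractions give a closed form: a_n = (1/3)·(-1)^n + (2/3)·2^n.
At n = 11: a_11 = 1365.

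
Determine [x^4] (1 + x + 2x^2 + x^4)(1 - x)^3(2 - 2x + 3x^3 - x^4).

(1 + x + 2x^2 + x^4) has coefficients 1,1,2,0,1 for degrees 0…4.
(1 - x)^3 has coefficients 1,-3,3,-1,0 for degrees 0…4.
Finally multiplying by (2 - 2x + 3x^3 - x^4), the product of all factors after the first has coefficients 2,-8,12,-5,-8 for degrees 0…4.
[x^4] = 1·(-8) + 1·(-5) + 2·12 + 1·2 = 13.

13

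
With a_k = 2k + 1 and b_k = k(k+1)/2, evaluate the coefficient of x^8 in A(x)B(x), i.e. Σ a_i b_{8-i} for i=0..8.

540

Write out a_i and b_{8-i} for i = 0,…,8 and sum the products.
Σ = 1·36 + 3·28 + 5·21 + 7·15 + 9·10 + 11·6 + 13·3 + 15·1 + 17·0 = 540.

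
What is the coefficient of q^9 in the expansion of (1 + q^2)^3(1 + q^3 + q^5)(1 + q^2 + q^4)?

(1 + q^2)^3 has coefficients 1,0,3,0,3,0,1 for degrees 0…6.
(1 + q^3 + q^5) has coefficients 1,0,0,1,0,1,0,0,0,0 for degrees 0…9.
Finally multiplying by (1 + q^2 + q^4), the product of all factors after the first has coefficients 1,0,1,1,1,2,0,2,0,1 for degrees 0…9.
[q^9] = 1·1 + 3·2 + 3·2 + 1·1 = 14.

14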